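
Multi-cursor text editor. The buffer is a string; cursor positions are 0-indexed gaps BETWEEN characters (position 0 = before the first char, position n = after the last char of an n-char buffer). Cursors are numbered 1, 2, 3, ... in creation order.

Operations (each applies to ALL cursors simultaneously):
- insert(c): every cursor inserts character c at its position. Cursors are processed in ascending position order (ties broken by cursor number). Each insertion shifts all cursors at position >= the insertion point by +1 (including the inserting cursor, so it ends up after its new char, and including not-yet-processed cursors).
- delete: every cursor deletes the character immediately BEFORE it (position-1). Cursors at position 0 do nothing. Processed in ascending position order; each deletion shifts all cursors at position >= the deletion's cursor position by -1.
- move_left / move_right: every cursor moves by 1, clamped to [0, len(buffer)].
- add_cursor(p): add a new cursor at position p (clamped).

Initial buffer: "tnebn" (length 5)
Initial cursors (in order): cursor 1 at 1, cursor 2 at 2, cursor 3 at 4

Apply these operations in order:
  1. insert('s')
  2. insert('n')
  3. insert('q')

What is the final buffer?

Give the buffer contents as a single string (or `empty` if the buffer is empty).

After op 1 (insert('s')): buffer="tsnsebsn" (len 8), cursors c1@2 c2@4 c3@7, authorship .1.2..3.
After op 2 (insert('n')): buffer="tsnnsnebsnn" (len 11), cursors c1@3 c2@6 c3@10, authorship .11.22..33.
After op 3 (insert('q')): buffer="tsnqnsnqebsnqn" (len 14), cursors c1@4 c2@8 c3@13, authorship .111.222..333.

Answer: tsnqnsnqebsnqn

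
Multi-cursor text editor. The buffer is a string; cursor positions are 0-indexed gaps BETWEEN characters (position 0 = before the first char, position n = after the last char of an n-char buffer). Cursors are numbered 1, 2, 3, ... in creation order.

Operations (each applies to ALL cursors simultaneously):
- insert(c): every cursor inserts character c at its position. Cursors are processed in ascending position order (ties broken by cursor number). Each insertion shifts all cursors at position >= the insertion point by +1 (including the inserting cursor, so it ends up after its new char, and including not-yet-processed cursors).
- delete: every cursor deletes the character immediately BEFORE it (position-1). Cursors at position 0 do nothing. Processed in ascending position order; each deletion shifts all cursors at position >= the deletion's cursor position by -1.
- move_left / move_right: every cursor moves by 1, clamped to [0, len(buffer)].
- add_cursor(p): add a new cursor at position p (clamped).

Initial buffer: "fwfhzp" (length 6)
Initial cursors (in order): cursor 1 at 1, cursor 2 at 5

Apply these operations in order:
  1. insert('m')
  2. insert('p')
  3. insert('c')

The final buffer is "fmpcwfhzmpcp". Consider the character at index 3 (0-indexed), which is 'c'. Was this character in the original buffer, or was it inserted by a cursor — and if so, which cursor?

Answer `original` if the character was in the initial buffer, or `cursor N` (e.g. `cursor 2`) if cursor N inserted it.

Answer: cursor 1

Derivation:
After op 1 (insert('m')): buffer="fmwfhzmp" (len 8), cursors c1@2 c2@7, authorship .1....2.
After op 2 (insert('p')): buffer="fmpwfhzmpp" (len 10), cursors c1@3 c2@9, authorship .11....22.
After op 3 (insert('c')): buffer="fmpcwfhzmpcp" (len 12), cursors c1@4 c2@11, authorship .111....222.
Authorship (.=original, N=cursor N): . 1 1 1 . . . . 2 2 2 .
Index 3: author = 1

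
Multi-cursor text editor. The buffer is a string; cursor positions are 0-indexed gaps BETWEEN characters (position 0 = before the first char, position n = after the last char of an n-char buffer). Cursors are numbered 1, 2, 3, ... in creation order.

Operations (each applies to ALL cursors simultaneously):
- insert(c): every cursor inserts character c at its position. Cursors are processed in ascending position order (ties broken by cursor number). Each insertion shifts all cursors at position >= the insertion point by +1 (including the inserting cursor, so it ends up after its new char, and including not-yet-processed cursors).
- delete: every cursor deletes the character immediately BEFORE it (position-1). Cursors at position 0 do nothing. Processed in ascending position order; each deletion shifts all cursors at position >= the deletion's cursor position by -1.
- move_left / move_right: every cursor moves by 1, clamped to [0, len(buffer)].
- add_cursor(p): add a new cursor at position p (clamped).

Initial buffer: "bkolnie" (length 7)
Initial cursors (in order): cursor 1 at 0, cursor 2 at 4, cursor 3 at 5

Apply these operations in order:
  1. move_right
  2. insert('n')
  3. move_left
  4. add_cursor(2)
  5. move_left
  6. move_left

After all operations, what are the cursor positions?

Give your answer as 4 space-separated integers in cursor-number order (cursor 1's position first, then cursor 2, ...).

After op 1 (move_right): buffer="bkolnie" (len 7), cursors c1@1 c2@5 c3@6, authorship .......
After op 2 (insert('n')): buffer="bnkolnnine" (len 10), cursors c1@2 c2@7 c3@9, authorship .1....2.3.
After op 3 (move_left): buffer="bnkolnnine" (len 10), cursors c1@1 c2@6 c3@8, authorship .1....2.3.
After op 4 (add_cursor(2)): buffer="bnkolnnine" (len 10), cursors c1@1 c4@2 c2@6 c3@8, authorship .1....2.3.
After op 5 (move_left): buffer="bnkolnnine" (len 10), cursors c1@0 c4@1 c2@5 c3@7, authorship .1....2.3.
After op 6 (move_left): buffer="bnkolnnine" (len 10), cursors c1@0 c4@0 c2@4 c3@6, authorship .1....2.3.

Answer: 0 4 6 0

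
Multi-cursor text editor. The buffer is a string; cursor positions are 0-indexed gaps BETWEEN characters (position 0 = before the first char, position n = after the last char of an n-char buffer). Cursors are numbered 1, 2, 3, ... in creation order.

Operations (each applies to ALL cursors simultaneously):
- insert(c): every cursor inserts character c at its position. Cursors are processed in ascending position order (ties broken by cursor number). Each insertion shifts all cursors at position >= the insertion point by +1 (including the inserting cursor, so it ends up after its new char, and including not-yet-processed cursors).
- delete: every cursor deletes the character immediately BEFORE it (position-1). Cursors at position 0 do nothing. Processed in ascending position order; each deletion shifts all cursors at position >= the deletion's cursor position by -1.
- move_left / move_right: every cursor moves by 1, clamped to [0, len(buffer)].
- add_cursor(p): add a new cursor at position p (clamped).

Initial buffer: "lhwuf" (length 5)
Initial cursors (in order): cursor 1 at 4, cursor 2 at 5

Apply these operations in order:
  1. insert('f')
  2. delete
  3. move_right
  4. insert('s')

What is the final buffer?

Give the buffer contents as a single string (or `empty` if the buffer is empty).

After op 1 (insert('f')): buffer="lhwufff" (len 7), cursors c1@5 c2@7, authorship ....1.2
After op 2 (delete): buffer="lhwuf" (len 5), cursors c1@4 c2@5, authorship .....
After op 3 (move_right): buffer="lhwuf" (len 5), cursors c1@5 c2@5, authorship .....
After op 4 (insert('s')): buffer="lhwufss" (len 7), cursors c1@7 c2@7, authorship .....12

Answer: lhwufss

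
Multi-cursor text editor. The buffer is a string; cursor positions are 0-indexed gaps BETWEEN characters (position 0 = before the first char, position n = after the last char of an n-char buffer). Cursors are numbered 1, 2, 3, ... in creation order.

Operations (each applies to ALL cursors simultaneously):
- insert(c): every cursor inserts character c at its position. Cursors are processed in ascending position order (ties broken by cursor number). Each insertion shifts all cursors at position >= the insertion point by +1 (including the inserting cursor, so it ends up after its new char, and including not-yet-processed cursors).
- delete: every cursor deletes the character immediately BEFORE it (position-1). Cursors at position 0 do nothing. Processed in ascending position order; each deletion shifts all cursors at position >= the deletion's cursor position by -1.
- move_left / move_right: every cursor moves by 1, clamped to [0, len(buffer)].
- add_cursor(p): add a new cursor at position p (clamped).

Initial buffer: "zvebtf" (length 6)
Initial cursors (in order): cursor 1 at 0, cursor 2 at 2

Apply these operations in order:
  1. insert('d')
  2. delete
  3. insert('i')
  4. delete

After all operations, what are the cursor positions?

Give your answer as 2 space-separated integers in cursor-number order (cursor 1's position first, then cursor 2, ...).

Answer: 0 2

Derivation:
After op 1 (insert('d')): buffer="dzvdebtf" (len 8), cursors c1@1 c2@4, authorship 1..2....
After op 2 (delete): buffer="zvebtf" (len 6), cursors c1@0 c2@2, authorship ......
After op 3 (insert('i')): buffer="izviebtf" (len 8), cursors c1@1 c2@4, authorship 1..2....
After op 4 (delete): buffer="zvebtf" (len 6), cursors c1@0 c2@2, authorship ......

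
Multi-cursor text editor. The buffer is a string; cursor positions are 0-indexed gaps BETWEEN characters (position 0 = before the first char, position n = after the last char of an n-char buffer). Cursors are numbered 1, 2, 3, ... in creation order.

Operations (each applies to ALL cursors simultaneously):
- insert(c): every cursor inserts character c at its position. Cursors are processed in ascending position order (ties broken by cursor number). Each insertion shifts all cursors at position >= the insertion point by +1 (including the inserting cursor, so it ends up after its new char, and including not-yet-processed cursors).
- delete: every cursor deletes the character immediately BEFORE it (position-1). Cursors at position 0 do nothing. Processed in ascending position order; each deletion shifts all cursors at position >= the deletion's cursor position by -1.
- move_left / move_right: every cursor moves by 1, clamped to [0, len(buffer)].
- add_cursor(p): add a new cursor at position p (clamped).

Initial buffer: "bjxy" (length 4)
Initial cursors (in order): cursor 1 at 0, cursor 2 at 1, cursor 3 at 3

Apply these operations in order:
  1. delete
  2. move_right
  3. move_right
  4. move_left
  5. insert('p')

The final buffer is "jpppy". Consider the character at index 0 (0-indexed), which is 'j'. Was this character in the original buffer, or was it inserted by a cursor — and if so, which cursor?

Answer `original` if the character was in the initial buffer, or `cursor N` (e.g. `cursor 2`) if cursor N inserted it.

Answer: original

Derivation:
After op 1 (delete): buffer="jy" (len 2), cursors c1@0 c2@0 c3@1, authorship ..
After op 2 (move_right): buffer="jy" (len 2), cursors c1@1 c2@1 c3@2, authorship ..
After op 3 (move_right): buffer="jy" (len 2), cursors c1@2 c2@2 c3@2, authorship ..
After op 4 (move_left): buffer="jy" (len 2), cursors c1@1 c2@1 c3@1, authorship ..
After op 5 (insert('p')): buffer="jpppy" (len 5), cursors c1@4 c2@4 c3@4, authorship .123.
Authorship (.=original, N=cursor N): . 1 2 3 .
Index 0: author = original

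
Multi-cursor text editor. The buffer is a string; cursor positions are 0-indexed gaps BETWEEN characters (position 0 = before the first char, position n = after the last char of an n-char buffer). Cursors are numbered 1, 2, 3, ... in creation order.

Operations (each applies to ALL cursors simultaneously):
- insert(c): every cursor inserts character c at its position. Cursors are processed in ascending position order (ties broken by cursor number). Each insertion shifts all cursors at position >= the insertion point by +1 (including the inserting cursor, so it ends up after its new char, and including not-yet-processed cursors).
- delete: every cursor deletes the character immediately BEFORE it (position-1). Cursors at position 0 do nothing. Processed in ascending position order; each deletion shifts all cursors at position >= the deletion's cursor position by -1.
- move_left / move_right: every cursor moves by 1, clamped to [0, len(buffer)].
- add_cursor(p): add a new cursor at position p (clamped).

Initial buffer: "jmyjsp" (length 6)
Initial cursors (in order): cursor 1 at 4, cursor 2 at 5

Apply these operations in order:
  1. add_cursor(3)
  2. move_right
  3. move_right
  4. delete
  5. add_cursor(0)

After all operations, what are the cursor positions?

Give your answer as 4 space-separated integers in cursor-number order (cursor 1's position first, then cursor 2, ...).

Answer: 3 3 3 0

Derivation:
After op 1 (add_cursor(3)): buffer="jmyjsp" (len 6), cursors c3@3 c1@4 c2@5, authorship ......
After op 2 (move_right): buffer="jmyjsp" (len 6), cursors c3@4 c1@5 c2@6, authorship ......
After op 3 (move_right): buffer="jmyjsp" (len 6), cursors c3@5 c1@6 c2@6, authorship ......
After op 4 (delete): buffer="jmy" (len 3), cursors c1@3 c2@3 c3@3, authorship ...
After op 5 (add_cursor(0)): buffer="jmy" (len 3), cursors c4@0 c1@3 c2@3 c3@3, authorship ...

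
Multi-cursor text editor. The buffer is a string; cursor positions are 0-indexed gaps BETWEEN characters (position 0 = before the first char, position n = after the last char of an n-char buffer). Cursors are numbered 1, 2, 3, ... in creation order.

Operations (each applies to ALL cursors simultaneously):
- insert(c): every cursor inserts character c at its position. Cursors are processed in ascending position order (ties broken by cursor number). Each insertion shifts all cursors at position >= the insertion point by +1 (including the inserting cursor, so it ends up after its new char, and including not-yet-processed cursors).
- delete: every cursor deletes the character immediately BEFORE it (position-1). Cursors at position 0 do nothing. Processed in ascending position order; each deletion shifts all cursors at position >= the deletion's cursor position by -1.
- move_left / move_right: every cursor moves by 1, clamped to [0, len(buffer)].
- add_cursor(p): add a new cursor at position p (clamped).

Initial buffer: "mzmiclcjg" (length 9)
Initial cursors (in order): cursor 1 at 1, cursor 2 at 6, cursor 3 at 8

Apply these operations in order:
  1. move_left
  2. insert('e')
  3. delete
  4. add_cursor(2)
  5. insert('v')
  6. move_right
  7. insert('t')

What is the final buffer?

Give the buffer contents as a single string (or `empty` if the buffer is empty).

After op 1 (move_left): buffer="mzmiclcjg" (len 9), cursors c1@0 c2@5 c3@7, authorship .........
After op 2 (insert('e')): buffer="emzmicelcejg" (len 12), cursors c1@1 c2@7 c3@10, authorship 1.....2..3..
After op 3 (delete): buffer="mzmiclcjg" (len 9), cursors c1@0 c2@5 c3@7, authorship .........
After op 4 (add_cursor(2)): buffer="mzmiclcjg" (len 9), cursors c1@0 c4@2 c2@5 c3@7, authorship .........
After op 5 (insert('v')): buffer="vmzvmicvlcvjg" (len 13), cursors c1@1 c4@4 c2@8 c3@11, authorship 1..4...2..3..
After op 6 (move_right): buffer="vmzvmicvlcvjg" (len 13), cursors c1@2 c4@5 c2@9 c3@12, authorship 1..4...2..3..
After op 7 (insert('t')): buffer="vmtzvmticvltcvjtg" (len 17), cursors c1@3 c4@7 c2@12 c3@16, authorship 1.1.4.4..2.2.3.3.

Answer: vmtzvmticvltcvjtg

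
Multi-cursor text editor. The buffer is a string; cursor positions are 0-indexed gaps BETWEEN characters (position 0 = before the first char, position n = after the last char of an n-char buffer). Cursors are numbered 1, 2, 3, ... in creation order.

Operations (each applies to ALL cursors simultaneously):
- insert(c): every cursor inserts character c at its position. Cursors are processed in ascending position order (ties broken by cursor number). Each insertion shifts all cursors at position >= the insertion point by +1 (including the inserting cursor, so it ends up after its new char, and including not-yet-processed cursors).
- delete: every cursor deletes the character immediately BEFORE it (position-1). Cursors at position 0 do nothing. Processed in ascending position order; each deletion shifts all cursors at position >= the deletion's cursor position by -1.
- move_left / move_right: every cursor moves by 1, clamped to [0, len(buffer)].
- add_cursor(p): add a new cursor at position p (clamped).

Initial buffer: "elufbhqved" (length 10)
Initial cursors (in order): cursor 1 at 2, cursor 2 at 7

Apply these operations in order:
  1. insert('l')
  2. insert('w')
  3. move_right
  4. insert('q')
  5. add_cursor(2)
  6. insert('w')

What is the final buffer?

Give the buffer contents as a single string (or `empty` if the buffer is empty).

Answer: elwlwuqwfbhqlwvqwed

Derivation:
After op 1 (insert('l')): buffer="ellufbhqlved" (len 12), cursors c1@3 c2@9, authorship ..1.....2...
After op 2 (insert('w')): buffer="ellwufbhqlwved" (len 14), cursors c1@4 c2@11, authorship ..11.....22...
After op 3 (move_right): buffer="ellwufbhqlwved" (len 14), cursors c1@5 c2@12, authorship ..11.....22...
After op 4 (insert('q')): buffer="ellwuqfbhqlwvqed" (len 16), cursors c1@6 c2@14, authorship ..11.1....22.2..
After op 5 (add_cursor(2)): buffer="ellwuqfbhqlwvqed" (len 16), cursors c3@2 c1@6 c2@14, authorship ..11.1....22.2..
After op 6 (insert('w')): buffer="elwlwuqwfbhqlwvqwed" (len 19), cursors c3@3 c1@8 c2@17, authorship ..311.11....22.22..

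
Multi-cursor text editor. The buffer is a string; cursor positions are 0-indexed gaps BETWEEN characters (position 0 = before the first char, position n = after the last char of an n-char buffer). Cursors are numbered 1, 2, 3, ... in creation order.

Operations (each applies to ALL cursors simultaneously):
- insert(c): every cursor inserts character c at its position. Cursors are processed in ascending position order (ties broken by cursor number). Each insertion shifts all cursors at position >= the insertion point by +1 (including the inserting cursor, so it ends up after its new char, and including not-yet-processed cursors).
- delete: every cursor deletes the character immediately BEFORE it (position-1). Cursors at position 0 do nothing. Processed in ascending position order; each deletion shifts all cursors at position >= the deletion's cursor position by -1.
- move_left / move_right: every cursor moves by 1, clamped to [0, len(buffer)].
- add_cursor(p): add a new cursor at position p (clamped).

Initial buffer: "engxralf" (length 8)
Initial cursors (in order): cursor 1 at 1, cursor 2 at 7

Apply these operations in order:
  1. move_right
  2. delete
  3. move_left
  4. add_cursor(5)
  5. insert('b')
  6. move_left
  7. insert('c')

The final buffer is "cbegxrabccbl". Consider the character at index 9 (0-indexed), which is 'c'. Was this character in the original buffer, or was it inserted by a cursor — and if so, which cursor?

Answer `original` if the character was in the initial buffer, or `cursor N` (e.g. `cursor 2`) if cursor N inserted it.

Answer: cursor 3

Derivation:
After op 1 (move_right): buffer="engxralf" (len 8), cursors c1@2 c2@8, authorship ........
After op 2 (delete): buffer="egxral" (len 6), cursors c1@1 c2@6, authorship ......
After op 3 (move_left): buffer="egxral" (len 6), cursors c1@0 c2@5, authorship ......
After op 4 (add_cursor(5)): buffer="egxral" (len 6), cursors c1@0 c2@5 c3@5, authorship ......
After op 5 (insert('b')): buffer="begxrabbl" (len 9), cursors c1@1 c2@8 c3@8, authorship 1.....23.
After op 6 (move_left): buffer="begxrabbl" (len 9), cursors c1@0 c2@7 c3@7, authorship 1.....23.
After op 7 (insert('c')): buffer="cbegxrabccbl" (len 12), cursors c1@1 c2@10 c3@10, authorship 11.....2233.
Authorship (.=original, N=cursor N): 1 1 . . . . . 2 2 3 3 .
Index 9: author = 3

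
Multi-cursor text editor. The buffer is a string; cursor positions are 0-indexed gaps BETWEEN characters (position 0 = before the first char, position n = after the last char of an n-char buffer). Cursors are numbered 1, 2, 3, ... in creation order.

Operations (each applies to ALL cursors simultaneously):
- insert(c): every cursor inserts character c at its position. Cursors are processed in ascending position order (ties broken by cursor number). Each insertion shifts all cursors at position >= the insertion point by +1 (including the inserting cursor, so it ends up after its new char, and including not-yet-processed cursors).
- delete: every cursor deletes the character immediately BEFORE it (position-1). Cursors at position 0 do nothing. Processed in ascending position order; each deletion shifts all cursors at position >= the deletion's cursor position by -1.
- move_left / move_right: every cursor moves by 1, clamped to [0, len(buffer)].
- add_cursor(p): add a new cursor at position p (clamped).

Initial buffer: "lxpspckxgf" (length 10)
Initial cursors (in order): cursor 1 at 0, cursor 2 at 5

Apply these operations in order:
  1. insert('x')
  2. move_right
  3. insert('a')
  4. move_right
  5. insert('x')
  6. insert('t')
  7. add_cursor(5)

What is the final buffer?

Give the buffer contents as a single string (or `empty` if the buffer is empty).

Answer: xlaxxtpspxcakxtxgf

Derivation:
After op 1 (insert('x')): buffer="xlxpspxckxgf" (len 12), cursors c1@1 c2@7, authorship 1.....2.....
After op 2 (move_right): buffer="xlxpspxckxgf" (len 12), cursors c1@2 c2@8, authorship 1.....2.....
After op 3 (insert('a')): buffer="xlaxpspxcakxgf" (len 14), cursors c1@3 c2@10, authorship 1.1....2.2....
After op 4 (move_right): buffer="xlaxpspxcakxgf" (len 14), cursors c1@4 c2@11, authorship 1.1....2.2....
After op 5 (insert('x')): buffer="xlaxxpspxcakxxgf" (len 16), cursors c1@5 c2@13, authorship 1.1.1...2.2.2...
After op 6 (insert('t')): buffer="xlaxxtpspxcakxtxgf" (len 18), cursors c1@6 c2@15, authorship 1.1.11...2.2.22...
After op 7 (add_cursor(5)): buffer="xlaxxtpspxcakxtxgf" (len 18), cursors c3@5 c1@6 c2@15, authorship 1.1.11...2.2.22...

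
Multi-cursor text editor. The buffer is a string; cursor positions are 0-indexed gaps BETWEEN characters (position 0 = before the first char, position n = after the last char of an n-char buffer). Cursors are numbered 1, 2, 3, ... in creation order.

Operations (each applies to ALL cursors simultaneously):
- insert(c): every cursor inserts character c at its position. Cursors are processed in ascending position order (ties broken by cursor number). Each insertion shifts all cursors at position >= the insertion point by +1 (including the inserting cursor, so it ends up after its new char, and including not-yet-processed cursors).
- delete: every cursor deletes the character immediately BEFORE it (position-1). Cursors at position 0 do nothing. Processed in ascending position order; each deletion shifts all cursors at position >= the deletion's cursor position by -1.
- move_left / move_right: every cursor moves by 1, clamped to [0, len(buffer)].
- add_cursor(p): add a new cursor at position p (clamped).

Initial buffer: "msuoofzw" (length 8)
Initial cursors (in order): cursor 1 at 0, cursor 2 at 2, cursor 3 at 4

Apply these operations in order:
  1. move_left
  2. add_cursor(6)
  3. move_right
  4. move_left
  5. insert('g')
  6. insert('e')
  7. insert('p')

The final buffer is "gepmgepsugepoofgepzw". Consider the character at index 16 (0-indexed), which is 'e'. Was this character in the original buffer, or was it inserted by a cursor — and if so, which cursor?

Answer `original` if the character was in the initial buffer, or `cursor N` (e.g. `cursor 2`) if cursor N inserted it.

After op 1 (move_left): buffer="msuoofzw" (len 8), cursors c1@0 c2@1 c3@3, authorship ........
After op 2 (add_cursor(6)): buffer="msuoofzw" (len 8), cursors c1@0 c2@1 c3@3 c4@6, authorship ........
After op 3 (move_right): buffer="msuoofzw" (len 8), cursors c1@1 c2@2 c3@4 c4@7, authorship ........
After op 4 (move_left): buffer="msuoofzw" (len 8), cursors c1@0 c2@1 c3@3 c4@6, authorship ........
After op 5 (insert('g')): buffer="gmgsugoofgzw" (len 12), cursors c1@1 c2@3 c3@6 c4@10, authorship 1.2..3...4..
After op 6 (insert('e')): buffer="gemgesugeoofgezw" (len 16), cursors c1@2 c2@5 c3@9 c4@14, authorship 11.22..33...44..
After op 7 (insert('p')): buffer="gepmgepsugepoofgepzw" (len 20), cursors c1@3 c2@7 c3@12 c4@18, authorship 111.222..333...444..
Authorship (.=original, N=cursor N): 1 1 1 . 2 2 2 . . 3 3 3 . . . 4 4 4 . .
Index 16: author = 4

Answer: cursor 4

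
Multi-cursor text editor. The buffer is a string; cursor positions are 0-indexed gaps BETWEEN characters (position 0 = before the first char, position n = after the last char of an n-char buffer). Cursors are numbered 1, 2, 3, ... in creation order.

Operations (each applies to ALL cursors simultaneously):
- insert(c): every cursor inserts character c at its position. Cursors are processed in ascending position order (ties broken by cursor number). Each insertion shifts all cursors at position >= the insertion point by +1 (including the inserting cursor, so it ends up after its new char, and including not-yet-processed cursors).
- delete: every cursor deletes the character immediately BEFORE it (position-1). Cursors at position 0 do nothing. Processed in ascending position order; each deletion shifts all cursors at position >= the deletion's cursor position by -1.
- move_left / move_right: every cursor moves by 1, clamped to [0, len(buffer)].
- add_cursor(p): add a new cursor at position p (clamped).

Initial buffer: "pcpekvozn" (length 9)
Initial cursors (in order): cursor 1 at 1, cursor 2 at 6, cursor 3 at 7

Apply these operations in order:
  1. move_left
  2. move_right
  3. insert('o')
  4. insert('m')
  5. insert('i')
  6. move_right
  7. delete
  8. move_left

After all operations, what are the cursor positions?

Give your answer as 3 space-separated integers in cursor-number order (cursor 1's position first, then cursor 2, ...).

Answer: 3 10 13

Derivation:
After op 1 (move_left): buffer="pcpekvozn" (len 9), cursors c1@0 c2@5 c3@6, authorship .........
After op 2 (move_right): buffer="pcpekvozn" (len 9), cursors c1@1 c2@6 c3@7, authorship .........
After op 3 (insert('o')): buffer="pocpekvooozn" (len 12), cursors c1@2 c2@8 c3@10, authorship .1.....2.3..
After op 4 (insert('m')): buffer="pomcpekvomoomzn" (len 15), cursors c1@3 c2@10 c3@13, authorship .11.....22.33..
After op 5 (insert('i')): buffer="pomicpekvomioomizn" (len 18), cursors c1@4 c2@12 c3@16, authorship .111.....222.333..
After op 6 (move_right): buffer="pomicpekvomioomizn" (len 18), cursors c1@5 c2@13 c3@17, authorship .111.....222.333..
After op 7 (delete): buffer="pomipekvomiomin" (len 15), cursors c1@4 c2@11 c3@14, authorship .111....222333.
After op 8 (move_left): buffer="pomipekvomiomin" (len 15), cursors c1@3 c2@10 c3@13, authorship .111....222333.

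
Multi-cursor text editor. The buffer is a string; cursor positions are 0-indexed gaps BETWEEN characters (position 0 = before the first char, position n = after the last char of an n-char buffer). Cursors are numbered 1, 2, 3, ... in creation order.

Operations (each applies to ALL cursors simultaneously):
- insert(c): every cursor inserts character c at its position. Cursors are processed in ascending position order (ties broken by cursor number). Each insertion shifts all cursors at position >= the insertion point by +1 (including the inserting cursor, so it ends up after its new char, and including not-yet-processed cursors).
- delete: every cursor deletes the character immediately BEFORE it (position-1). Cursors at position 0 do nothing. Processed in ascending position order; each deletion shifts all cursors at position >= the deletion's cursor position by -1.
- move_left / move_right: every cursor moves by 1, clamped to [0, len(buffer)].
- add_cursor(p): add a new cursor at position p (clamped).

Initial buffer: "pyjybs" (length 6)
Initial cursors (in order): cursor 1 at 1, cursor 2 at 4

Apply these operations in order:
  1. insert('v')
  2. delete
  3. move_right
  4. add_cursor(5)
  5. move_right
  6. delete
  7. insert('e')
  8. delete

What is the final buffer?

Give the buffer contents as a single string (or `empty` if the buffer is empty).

Answer: pyy

Derivation:
After op 1 (insert('v')): buffer="pvyjyvbs" (len 8), cursors c1@2 c2@6, authorship .1...2..
After op 2 (delete): buffer="pyjybs" (len 6), cursors c1@1 c2@4, authorship ......
After op 3 (move_right): buffer="pyjybs" (len 6), cursors c1@2 c2@5, authorship ......
After op 4 (add_cursor(5)): buffer="pyjybs" (len 6), cursors c1@2 c2@5 c3@5, authorship ......
After op 5 (move_right): buffer="pyjybs" (len 6), cursors c1@3 c2@6 c3@6, authorship ......
After op 6 (delete): buffer="pyy" (len 3), cursors c1@2 c2@3 c3@3, authorship ...
After op 7 (insert('e')): buffer="pyeyee" (len 6), cursors c1@3 c2@6 c3@6, authorship ..1.23
After op 8 (delete): buffer="pyy" (len 3), cursors c1@2 c2@3 c3@3, authorship ...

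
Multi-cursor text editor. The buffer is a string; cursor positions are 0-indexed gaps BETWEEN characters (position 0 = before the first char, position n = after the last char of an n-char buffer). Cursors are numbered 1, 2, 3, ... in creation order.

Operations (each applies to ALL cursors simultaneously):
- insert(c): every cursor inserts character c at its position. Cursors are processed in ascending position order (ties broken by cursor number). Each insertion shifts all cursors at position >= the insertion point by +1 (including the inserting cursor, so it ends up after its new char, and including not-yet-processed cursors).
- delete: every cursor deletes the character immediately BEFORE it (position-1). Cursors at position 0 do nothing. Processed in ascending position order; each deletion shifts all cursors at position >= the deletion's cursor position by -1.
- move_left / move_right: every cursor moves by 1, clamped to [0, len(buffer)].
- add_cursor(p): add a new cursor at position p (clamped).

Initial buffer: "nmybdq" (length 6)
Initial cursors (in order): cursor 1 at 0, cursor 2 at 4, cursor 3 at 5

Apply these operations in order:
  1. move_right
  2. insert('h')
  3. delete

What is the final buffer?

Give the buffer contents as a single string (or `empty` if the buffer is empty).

After op 1 (move_right): buffer="nmybdq" (len 6), cursors c1@1 c2@5 c3@6, authorship ......
After op 2 (insert('h')): buffer="nhmybdhqh" (len 9), cursors c1@2 c2@7 c3@9, authorship .1....2.3
After op 3 (delete): buffer="nmybdq" (len 6), cursors c1@1 c2@5 c3@6, authorship ......

Answer: nmybdq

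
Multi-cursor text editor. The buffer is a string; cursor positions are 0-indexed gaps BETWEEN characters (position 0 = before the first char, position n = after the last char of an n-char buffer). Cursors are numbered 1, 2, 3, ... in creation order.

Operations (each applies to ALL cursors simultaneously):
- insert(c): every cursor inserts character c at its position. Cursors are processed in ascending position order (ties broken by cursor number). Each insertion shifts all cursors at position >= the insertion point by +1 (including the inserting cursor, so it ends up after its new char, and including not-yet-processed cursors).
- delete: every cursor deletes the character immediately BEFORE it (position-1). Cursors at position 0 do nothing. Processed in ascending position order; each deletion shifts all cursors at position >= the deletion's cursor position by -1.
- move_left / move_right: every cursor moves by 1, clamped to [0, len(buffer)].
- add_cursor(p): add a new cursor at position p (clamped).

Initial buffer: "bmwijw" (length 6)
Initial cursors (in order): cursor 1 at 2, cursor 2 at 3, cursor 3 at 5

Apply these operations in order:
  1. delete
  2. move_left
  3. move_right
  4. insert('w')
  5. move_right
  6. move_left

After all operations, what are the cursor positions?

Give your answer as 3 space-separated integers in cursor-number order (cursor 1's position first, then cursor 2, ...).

Answer: 3 3 5

Derivation:
After op 1 (delete): buffer="biw" (len 3), cursors c1@1 c2@1 c3@2, authorship ...
After op 2 (move_left): buffer="biw" (len 3), cursors c1@0 c2@0 c3@1, authorship ...
After op 3 (move_right): buffer="biw" (len 3), cursors c1@1 c2@1 c3@2, authorship ...
After op 4 (insert('w')): buffer="bwwiww" (len 6), cursors c1@3 c2@3 c3@5, authorship .12.3.
After op 5 (move_right): buffer="bwwiww" (len 6), cursors c1@4 c2@4 c3@6, authorship .12.3.
After op 6 (move_left): buffer="bwwiww" (len 6), cursors c1@3 c2@3 c3@5, authorship .12.3.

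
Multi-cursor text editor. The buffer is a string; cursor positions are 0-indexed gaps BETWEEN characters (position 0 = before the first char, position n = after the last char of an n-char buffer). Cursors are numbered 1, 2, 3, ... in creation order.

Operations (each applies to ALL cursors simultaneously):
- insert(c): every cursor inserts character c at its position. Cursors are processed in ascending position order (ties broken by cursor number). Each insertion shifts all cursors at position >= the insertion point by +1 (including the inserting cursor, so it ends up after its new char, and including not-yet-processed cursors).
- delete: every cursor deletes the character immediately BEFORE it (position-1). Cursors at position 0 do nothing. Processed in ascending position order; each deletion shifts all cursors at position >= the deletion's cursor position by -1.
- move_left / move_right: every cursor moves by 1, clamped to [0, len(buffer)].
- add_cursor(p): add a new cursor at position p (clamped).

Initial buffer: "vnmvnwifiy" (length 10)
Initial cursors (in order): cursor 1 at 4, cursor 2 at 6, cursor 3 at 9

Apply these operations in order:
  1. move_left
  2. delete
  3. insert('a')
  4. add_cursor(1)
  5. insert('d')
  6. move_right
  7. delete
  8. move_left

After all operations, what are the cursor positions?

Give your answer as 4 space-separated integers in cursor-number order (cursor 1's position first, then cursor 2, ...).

After op 1 (move_left): buffer="vnmvnwifiy" (len 10), cursors c1@3 c2@5 c3@8, authorship ..........
After op 2 (delete): buffer="vnvwiiy" (len 7), cursors c1@2 c2@3 c3@5, authorship .......
After op 3 (insert('a')): buffer="vnavawiaiy" (len 10), cursors c1@3 c2@5 c3@8, authorship ..1.2..3..
After op 4 (add_cursor(1)): buffer="vnavawiaiy" (len 10), cursors c4@1 c1@3 c2@5 c3@8, authorship ..1.2..3..
After op 5 (insert('d')): buffer="vdnadvadwiadiy" (len 14), cursors c4@2 c1@5 c2@8 c3@12, authorship .4.11.22..33..
After op 6 (move_right): buffer="vdnadvadwiadiy" (len 14), cursors c4@3 c1@6 c2@9 c3@13, authorship .4.11.22..33..
After op 7 (delete): buffer="vdadadiady" (len 10), cursors c4@2 c1@4 c2@6 c3@9, authorship .41122.33.
After op 8 (move_left): buffer="vdadadiady" (len 10), cursors c4@1 c1@3 c2@5 c3@8, authorship .41122.33.

Answer: 3 5 8 1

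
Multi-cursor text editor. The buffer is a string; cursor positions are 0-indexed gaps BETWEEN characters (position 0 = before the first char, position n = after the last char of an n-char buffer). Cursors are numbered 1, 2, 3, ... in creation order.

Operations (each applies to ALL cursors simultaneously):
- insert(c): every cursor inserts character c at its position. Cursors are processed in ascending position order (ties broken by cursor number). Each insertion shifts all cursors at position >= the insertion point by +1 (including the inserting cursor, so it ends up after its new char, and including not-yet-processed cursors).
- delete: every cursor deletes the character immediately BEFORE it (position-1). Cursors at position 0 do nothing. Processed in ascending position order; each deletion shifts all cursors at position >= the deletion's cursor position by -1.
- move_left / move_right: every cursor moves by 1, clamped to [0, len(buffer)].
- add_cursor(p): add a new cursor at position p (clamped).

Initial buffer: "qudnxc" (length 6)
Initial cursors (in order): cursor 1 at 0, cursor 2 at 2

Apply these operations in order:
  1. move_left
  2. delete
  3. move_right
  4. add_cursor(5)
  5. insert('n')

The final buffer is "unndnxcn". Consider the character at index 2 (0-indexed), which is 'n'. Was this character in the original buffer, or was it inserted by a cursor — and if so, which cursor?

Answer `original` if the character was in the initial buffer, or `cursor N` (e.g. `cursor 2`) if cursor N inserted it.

Answer: cursor 2

Derivation:
After op 1 (move_left): buffer="qudnxc" (len 6), cursors c1@0 c2@1, authorship ......
After op 2 (delete): buffer="udnxc" (len 5), cursors c1@0 c2@0, authorship .....
After op 3 (move_right): buffer="udnxc" (len 5), cursors c1@1 c2@1, authorship .....
After op 4 (add_cursor(5)): buffer="udnxc" (len 5), cursors c1@1 c2@1 c3@5, authorship .....
After op 5 (insert('n')): buffer="unndnxcn" (len 8), cursors c1@3 c2@3 c3@8, authorship .12....3
Authorship (.=original, N=cursor N): . 1 2 . . . . 3
Index 2: author = 2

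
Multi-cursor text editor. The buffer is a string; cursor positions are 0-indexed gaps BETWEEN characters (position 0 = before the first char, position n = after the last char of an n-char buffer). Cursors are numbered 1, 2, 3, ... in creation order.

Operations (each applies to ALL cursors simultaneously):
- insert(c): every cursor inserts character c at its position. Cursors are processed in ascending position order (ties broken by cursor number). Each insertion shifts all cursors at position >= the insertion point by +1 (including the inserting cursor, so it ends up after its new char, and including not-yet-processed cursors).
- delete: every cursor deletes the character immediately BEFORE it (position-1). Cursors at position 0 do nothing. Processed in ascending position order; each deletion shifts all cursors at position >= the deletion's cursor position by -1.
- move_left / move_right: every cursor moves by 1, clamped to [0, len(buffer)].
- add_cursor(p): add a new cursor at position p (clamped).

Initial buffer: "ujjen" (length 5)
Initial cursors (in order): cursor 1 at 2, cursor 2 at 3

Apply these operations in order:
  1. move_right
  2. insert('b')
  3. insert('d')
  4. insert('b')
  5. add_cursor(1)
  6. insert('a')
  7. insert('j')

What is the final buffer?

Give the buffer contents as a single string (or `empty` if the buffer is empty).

Answer: uajjjbdbajebdbajn

Derivation:
After op 1 (move_right): buffer="ujjen" (len 5), cursors c1@3 c2@4, authorship .....
After op 2 (insert('b')): buffer="ujjbebn" (len 7), cursors c1@4 c2@6, authorship ...1.2.
After op 3 (insert('d')): buffer="ujjbdebdn" (len 9), cursors c1@5 c2@8, authorship ...11.22.
After op 4 (insert('b')): buffer="ujjbdbebdbn" (len 11), cursors c1@6 c2@10, authorship ...111.222.
After op 5 (add_cursor(1)): buffer="ujjbdbebdbn" (len 11), cursors c3@1 c1@6 c2@10, authorship ...111.222.
After op 6 (insert('a')): buffer="uajjbdbaebdban" (len 14), cursors c3@2 c1@8 c2@13, authorship .3..1111.2222.
After op 7 (insert('j')): buffer="uajjjbdbajebdbajn" (len 17), cursors c3@3 c1@10 c2@16, authorship .33..11111.22222.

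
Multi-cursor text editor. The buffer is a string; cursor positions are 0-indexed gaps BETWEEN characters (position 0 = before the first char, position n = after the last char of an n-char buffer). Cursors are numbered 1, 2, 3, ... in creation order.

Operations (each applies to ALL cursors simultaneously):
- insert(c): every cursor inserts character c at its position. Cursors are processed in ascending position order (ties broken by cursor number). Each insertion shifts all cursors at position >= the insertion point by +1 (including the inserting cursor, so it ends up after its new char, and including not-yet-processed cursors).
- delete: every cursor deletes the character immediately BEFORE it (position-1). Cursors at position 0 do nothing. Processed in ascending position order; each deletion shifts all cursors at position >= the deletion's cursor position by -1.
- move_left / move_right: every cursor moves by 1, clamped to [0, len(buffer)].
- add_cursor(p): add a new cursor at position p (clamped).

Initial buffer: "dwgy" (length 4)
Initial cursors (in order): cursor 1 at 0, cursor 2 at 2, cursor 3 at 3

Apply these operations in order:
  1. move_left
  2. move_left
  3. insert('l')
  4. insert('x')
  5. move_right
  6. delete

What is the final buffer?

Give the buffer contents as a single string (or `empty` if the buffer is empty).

After op 1 (move_left): buffer="dwgy" (len 4), cursors c1@0 c2@1 c3@2, authorship ....
After op 2 (move_left): buffer="dwgy" (len 4), cursors c1@0 c2@0 c3@1, authorship ....
After op 3 (insert('l')): buffer="lldlwgy" (len 7), cursors c1@2 c2@2 c3@4, authorship 12.3...
After op 4 (insert('x')): buffer="llxxdlxwgy" (len 10), cursors c1@4 c2@4 c3@7, authorship 1212.33...
After op 5 (move_right): buffer="llxxdlxwgy" (len 10), cursors c1@5 c2@5 c3@8, authorship 1212.33...
After op 6 (delete): buffer="llxlxgy" (len 7), cursors c1@3 c2@3 c3@5, authorship 12133..

Answer: llxlxgy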